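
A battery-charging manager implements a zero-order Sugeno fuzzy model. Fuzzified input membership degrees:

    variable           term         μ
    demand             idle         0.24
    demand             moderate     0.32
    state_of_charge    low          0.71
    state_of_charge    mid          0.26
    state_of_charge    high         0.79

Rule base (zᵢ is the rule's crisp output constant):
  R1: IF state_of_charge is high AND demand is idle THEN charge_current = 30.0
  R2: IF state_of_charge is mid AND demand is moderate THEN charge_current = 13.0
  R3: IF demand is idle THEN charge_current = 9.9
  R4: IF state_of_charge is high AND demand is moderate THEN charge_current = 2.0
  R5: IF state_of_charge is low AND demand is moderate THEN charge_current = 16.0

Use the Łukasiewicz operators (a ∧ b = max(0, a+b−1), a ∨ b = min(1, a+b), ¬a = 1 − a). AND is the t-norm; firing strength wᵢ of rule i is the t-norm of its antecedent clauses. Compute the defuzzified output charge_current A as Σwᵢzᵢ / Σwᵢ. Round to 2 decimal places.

9.70

R1 (z=30.0): high=0.79, idle=0.24; AND[max(0, a+b−1)] → w = 0.03
R2 (z=13.0): mid=0.26, moderate=0.32; AND[max(0, a+b−1)] → w = 0.00
R3 (z=9.9): idle=0.24 → w = 0.24
R4 (z=2.0): high=0.79, moderate=0.32; AND[max(0, a+b−1)] → w = 0.11
R5 (z=16.0): low=0.71, moderate=0.32; AND[max(0, a+b−1)] → w = 0.03
Weighted average = (0.03·30.0 + 0.00·13.0 + 0.24·9.9 + 0.11·2.0 + 0.03·16.0) / (0.03 + 0.00 + 0.24 + 0.11 + 0.03)
  = 3.9760 / 0.4100 = 9.70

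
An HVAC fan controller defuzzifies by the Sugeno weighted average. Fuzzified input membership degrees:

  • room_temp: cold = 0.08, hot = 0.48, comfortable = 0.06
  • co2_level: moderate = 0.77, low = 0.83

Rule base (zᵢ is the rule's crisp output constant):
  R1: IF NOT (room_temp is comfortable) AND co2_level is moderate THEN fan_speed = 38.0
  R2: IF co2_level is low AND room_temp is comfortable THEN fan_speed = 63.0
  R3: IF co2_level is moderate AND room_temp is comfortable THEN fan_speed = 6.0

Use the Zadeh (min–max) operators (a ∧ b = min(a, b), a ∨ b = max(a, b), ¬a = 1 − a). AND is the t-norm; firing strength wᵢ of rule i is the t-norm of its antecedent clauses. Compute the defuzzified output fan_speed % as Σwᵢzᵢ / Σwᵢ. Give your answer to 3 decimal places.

R1 (z=38.0): ¬comfortable=1−0.06=0.94, moderate=0.77; AND[min(a, b)] → w = 0.77
R2 (z=63.0): low=0.83, comfortable=0.06; AND[min(a, b)] → w = 0.06
R3 (z=6.0): moderate=0.77, comfortable=0.06; AND[min(a, b)] → w = 0.06
Weighted average = (0.77·38.0 + 0.06·63.0 + 0.06·6.0) / (0.77 + 0.06 + 0.06)
  = 33.4000 / 0.8900 = 37.528

37.528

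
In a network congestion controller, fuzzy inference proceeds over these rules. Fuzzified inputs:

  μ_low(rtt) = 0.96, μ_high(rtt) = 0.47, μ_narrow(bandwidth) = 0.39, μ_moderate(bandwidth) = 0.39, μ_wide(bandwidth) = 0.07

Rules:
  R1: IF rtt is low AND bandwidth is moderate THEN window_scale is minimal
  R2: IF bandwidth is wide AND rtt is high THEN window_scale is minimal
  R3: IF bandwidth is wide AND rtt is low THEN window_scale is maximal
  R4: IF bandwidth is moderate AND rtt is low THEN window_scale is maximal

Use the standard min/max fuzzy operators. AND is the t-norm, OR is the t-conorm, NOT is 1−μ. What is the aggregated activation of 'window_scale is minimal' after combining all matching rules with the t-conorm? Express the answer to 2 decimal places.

R1: low=0.96, moderate=0.39; AND[min(a, b)] → w = 0.39
R2: wide=0.07, high=0.47; AND[min(a, b)] → w = 0.07
R3: wide=0.07, low=0.96; AND[min(a, b)] → w = 0.07
R4: moderate=0.39, low=0.96; AND[min(a, b)] → w = 0.39
Rules with consequent 'minimal': {R1, R2} → strengths 0.39, 0.07
Aggregate via t-conorm [max(a, b)]: 0.39

0.39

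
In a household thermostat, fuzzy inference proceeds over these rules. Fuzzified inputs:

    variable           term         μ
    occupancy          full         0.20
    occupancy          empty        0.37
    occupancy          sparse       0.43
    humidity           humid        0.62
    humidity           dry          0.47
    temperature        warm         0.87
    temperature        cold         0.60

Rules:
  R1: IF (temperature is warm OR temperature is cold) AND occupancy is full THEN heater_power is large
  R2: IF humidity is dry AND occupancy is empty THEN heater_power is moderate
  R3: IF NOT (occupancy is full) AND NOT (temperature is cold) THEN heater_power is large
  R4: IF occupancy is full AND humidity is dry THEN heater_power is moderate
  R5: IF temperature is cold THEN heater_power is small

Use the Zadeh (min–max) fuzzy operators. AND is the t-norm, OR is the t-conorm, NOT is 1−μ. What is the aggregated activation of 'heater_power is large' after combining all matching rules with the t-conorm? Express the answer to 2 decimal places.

0.40

R1: (warm=0.87 OR cold=0.60) = 0.87; AND[min(a, b)] with full=0.20 → w = 0.20
R2: dry=0.47, empty=0.37; AND[min(a, b)] → w = 0.37
R3: ¬full=1−0.20=0.80, ¬cold=1−0.60=0.40; AND[min(a, b)] → w = 0.40
R4: full=0.20, dry=0.47; AND[min(a, b)] → w = 0.20
R5: cold=0.60 → w = 0.60
Rules with consequent 'large': {R1, R3} → strengths 0.20, 0.40
Aggregate via t-conorm [max(a, b)]: 0.40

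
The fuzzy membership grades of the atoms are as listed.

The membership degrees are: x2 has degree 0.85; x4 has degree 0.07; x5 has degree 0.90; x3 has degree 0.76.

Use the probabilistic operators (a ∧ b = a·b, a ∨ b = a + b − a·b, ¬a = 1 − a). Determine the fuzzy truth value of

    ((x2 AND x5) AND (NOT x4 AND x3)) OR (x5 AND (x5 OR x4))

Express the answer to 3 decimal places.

0.916

x2 AND x5 = a·b on (0.8500, 0.9000) = 0.7650
NOT x4 = 1 − 0.0700 = 0.9300
NOT x4 AND x3 = a·b on (0.9300, 0.7600) = 0.7068
(x2 AND x5) AND (NOT x4 AND x3) = a·b on (0.7650, 0.7068) = 0.5407
x5 OR x4 = a + b − a·b on (0.9000, 0.0700) = 0.9070
x5 AND (x5 OR x4) = a·b on (0.9000, 0.9070) = 0.8163
((x2 AND x5) AND (NOT x4 AND x3)) OR (x5 AND (x5 OR x4)) = a + b − a·b on (0.5407, 0.8163) = 0.9156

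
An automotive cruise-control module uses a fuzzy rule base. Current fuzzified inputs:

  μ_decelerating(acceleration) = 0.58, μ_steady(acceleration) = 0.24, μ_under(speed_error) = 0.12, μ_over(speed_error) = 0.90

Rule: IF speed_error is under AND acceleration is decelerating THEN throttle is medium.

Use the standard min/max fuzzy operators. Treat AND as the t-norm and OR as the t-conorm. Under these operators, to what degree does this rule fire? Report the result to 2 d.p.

0.12

firing strength: under=0.12, decelerating=0.58; AND[min(a, b)] → w = 0.12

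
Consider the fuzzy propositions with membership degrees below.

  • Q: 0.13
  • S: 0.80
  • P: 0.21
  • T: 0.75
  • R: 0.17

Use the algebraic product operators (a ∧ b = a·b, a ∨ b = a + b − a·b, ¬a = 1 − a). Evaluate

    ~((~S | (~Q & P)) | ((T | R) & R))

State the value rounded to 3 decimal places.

0.566

~S = 1 − 0.8000 = 0.2000
~Q = 1 − 0.1300 = 0.8700
~Q & P = a·b on (0.8700, 0.2100) = 0.1827
~S | (~Q & P) = a + b − a·b on (0.2000, 0.1827) = 0.3462
T | R = a + b − a·b on (0.7500, 0.1700) = 0.7925
(T | R) & R = a·b on (0.7925, 0.1700) = 0.1347
(~S | (~Q & P)) | ((T | R) & R) = a + b − a·b on (0.3462, 0.1347) = 0.4342
~((~S | (~Q & P)) | ((T | R) & R)) = 1 − 0.4342 = 0.5658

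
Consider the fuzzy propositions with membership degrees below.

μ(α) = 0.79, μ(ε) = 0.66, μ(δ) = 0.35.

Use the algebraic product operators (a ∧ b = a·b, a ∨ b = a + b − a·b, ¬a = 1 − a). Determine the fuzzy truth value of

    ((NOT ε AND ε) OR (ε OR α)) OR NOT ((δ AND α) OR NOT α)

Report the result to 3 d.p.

0.976

NOT ε = 1 − 0.6600 = 0.3400
NOT ε AND ε = a·b on (0.3400, 0.6600) = 0.2244
ε OR α = a + b − a·b on (0.6600, 0.7900) = 0.9286
(NOT ε AND ε) OR (ε OR α) = a + b − a·b on (0.2244, 0.9286) = 0.9446
δ AND α = a·b on (0.3500, 0.7900) = 0.2765
NOT α = 1 − 0.7900 = 0.2100
(δ AND α) OR NOT α = a + b − a·b on (0.2765, 0.2100) = 0.4284
NOT ((δ AND α) OR NOT α) = 1 − 0.4284 = 0.5716
((NOT ε AND ε) OR (ε OR α)) OR NOT ((δ AND α) OR NOT α) = a + b − a·b on (0.9446, 0.5716) = 0.9763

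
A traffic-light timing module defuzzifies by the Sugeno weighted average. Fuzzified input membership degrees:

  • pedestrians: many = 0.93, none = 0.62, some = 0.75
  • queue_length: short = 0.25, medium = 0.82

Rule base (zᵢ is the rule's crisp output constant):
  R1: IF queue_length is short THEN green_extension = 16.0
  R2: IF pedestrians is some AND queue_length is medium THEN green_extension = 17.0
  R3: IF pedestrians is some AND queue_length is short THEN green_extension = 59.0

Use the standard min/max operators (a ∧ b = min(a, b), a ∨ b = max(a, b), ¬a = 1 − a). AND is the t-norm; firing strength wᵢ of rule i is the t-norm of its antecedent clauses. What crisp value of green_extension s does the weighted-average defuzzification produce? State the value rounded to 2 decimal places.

25.20

R1 (z=16.0): short=0.25 → w = 0.25
R2 (z=17.0): some=0.75, medium=0.82; AND[min(a, b)] → w = 0.75
R3 (z=59.0): some=0.75, short=0.25; AND[min(a, b)] → w = 0.25
Weighted average = (0.25·16.0 + 0.75·17.0 + 0.25·59.0) / (0.25 + 0.75 + 0.25)
  = 31.5000 / 1.2500 = 25.20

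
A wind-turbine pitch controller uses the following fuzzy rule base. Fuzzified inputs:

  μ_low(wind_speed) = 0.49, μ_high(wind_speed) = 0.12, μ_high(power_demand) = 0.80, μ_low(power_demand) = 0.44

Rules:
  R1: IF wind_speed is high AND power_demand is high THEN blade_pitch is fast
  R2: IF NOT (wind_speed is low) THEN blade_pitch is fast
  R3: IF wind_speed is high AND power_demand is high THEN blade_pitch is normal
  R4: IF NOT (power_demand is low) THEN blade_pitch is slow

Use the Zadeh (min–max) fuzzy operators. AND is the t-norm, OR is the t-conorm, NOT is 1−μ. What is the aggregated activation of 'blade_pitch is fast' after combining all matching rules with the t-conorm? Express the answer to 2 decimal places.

R1: high=0.12, high=0.80; AND[min(a, b)] → w = 0.12
R2: ¬low=1−0.49=0.51 → w = 0.51
R3: high=0.12, high=0.80; AND[min(a, b)] → w = 0.12
R4: ¬low=1−0.44=0.56 → w = 0.56
Rules with consequent 'fast': {R1, R2} → strengths 0.12, 0.51
Aggregate via t-conorm [max(a, b)]: 0.51

0.51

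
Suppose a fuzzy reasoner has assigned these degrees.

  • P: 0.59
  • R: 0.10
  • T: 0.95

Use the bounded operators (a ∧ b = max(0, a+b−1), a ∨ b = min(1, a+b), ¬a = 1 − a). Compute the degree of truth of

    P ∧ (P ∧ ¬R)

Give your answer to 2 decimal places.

¬R = 1 − 0.10 = 0.90
P ∧ ¬R = max(0, a+b−1) on (0.59, 0.90) = 0.49
P ∧ (P ∧ ¬R) = max(0, a+b−1) on (0.59, 0.49) = 0.08

0.08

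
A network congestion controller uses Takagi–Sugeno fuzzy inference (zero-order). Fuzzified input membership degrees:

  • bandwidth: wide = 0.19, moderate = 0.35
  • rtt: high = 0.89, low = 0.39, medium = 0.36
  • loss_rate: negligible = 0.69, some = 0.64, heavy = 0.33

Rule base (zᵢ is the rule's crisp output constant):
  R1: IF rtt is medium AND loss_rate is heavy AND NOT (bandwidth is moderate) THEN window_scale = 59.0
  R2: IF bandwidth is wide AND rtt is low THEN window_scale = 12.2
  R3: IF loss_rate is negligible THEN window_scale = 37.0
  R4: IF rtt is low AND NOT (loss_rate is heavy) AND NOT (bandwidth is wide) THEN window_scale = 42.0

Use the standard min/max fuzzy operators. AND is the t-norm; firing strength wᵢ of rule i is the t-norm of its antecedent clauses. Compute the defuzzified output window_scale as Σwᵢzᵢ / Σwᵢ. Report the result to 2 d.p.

R1 (z=59.0): medium=0.36, heavy=0.33, ¬moderate=1−0.35=0.65; AND[min(a, b)] → w = 0.33
R2 (z=12.2): wide=0.19, low=0.39; AND[min(a, b)] → w = 0.19
R3 (z=37.0): negligible=0.69 → w = 0.69
R4 (z=42.0): low=0.39, ¬heavy=1−0.33=0.67, ¬wide=1−0.19=0.81; AND[min(a, b)] → w = 0.39
Weighted average = (0.33·59.0 + 0.19·12.2 + 0.69·37.0 + 0.39·42.0) / (0.33 + 0.19 + 0.69 + 0.39)
  = 63.6980 / 1.6000 = 39.81

39.81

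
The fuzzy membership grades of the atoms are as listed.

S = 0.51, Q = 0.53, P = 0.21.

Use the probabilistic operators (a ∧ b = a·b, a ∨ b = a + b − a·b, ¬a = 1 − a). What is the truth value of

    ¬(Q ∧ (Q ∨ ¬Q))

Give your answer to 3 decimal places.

0.602

¬Q = 1 − 0.5300 = 0.4700
Q ∨ ¬Q = a + b − a·b on (0.5300, 0.4700) = 0.7509
Q ∧ (Q ∨ ¬Q) = a·b on (0.5300, 0.7509) = 0.3980
¬(Q ∧ (Q ∨ ¬Q)) = 1 − 0.3980 = 0.6020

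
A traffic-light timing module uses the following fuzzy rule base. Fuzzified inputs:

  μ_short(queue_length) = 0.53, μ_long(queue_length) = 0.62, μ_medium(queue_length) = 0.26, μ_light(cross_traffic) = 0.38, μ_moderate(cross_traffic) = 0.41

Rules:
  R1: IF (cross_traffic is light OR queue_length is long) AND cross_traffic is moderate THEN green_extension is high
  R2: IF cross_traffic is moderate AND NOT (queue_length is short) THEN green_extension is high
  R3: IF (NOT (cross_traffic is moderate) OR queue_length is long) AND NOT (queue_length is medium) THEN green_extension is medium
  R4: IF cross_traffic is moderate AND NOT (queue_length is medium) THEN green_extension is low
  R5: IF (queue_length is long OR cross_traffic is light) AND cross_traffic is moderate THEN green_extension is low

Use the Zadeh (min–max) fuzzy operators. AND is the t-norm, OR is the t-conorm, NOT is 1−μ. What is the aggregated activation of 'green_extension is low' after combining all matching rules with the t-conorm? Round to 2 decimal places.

R1: (light=0.38 OR long=0.62) = 0.62; AND[min(a, b)] with moderate=0.41 → w = 0.41
R2: moderate=0.41, ¬short=1−0.53=0.47; AND[min(a, b)] → w = 0.41
R3: (¬moderate=1−0.41=0.59 OR long=0.62) = 0.62; AND[min(a, b)] with ¬medium=1−0.26=0.74 → w = 0.62
R4: moderate=0.41, ¬medium=1−0.26=0.74; AND[min(a, b)] → w = 0.41
R5: (long=0.62 OR light=0.38) = 0.62; AND[min(a, b)] with moderate=0.41 → w = 0.41
Rules with consequent 'low': {R4, R5} → strengths 0.41, 0.41
Aggregate via t-conorm [max(a, b)]: 0.41

0.41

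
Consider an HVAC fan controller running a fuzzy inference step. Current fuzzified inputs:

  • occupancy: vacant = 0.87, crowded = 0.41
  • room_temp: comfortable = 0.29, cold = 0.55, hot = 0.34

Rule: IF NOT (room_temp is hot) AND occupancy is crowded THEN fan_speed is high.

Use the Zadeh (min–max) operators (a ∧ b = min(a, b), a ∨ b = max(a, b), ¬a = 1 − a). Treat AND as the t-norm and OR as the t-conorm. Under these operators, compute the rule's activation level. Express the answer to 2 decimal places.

firing strength: ¬hot=1−0.34=0.66, crowded=0.41; AND[min(a, b)] → w = 0.41

0.41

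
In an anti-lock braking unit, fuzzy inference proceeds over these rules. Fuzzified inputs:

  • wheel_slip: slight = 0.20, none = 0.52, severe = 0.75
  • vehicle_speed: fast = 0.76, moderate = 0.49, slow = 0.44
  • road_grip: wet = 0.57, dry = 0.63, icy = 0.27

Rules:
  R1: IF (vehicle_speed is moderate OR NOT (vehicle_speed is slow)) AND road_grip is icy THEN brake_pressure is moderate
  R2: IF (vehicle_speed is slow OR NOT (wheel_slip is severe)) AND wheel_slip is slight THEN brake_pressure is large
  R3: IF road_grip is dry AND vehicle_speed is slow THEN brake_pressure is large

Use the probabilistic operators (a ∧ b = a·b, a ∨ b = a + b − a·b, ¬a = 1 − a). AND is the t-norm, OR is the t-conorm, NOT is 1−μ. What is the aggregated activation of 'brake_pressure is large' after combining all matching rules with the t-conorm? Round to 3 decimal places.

R1: (moderate=0.49 OR ¬slow=1−0.44=0.56) = 0.7756; AND[a·b] with icy=0.27 → w = 0.2094
R2: (slow=0.44 OR ¬severe=1−0.75=0.25) = 0.5800; AND[a·b] with slight=0.20 → w = 0.1160
R3: dry=0.63, slow=0.44; AND[a·b] → w = 0.2772
Rules with consequent 'large': {R2, R3} → strengths 0.1160, 0.2772
Aggregate via t-conorm [a + b − a·b]: 0.3610

0.361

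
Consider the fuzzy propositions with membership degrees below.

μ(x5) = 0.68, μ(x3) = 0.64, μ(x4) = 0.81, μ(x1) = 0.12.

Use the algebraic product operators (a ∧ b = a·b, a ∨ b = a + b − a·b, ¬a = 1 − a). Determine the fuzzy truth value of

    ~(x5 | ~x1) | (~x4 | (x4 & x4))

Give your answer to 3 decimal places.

~x1 = 1 − 0.1200 = 0.8800
x5 | ~x1 = a + b − a·b on (0.6800, 0.8800) = 0.9616
~(x5 | ~x1) = 1 − 0.9616 = 0.0384
~x4 = 1 − 0.8100 = 0.1900
x4 & x4 = a·b on (0.8100, 0.8100) = 0.6561
~x4 | (x4 & x4) = a + b − a·b on (0.1900, 0.6561) = 0.7214
~(x5 | ~x1) | (~x4 | (x4 & x4)) = a + b − a·b on (0.0384, 0.7214) = 0.7321

0.732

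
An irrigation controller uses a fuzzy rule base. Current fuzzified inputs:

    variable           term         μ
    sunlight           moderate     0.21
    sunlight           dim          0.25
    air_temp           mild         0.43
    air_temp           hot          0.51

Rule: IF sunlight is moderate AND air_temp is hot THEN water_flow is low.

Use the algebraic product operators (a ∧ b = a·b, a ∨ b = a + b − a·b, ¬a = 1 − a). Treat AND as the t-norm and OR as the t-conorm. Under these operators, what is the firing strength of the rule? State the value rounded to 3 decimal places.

0.107

firing strength: moderate=0.21, hot=0.51; AND[a·b] → w = 0.1071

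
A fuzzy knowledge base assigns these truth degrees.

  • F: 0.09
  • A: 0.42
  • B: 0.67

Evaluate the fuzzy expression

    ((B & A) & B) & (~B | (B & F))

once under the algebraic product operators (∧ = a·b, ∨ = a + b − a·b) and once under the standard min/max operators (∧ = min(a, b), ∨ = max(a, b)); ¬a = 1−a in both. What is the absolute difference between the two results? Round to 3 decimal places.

Under algebraic product:
  B & A = a·b on (0.6700, 0.4200) = 0.2814
  (B & A) & B = a·b on (0.2814, 0.6700) = 0.1885
  ~B = 1 − 0.6700 = 0.3300
  B & F = a·b on (0.6700, 0.0900) = 0.0603
  ~B | (B & F) = a + b − a·b on (0.3300, 0.0603) = 0.3704
  ((B & A) & B) & (~B | (B & F)) = a·b on (0.1885, 0.3704) = 0.0698
  → value = 0.0698
Under standard min/max:
  B & A = min(a, b) on (0.67, 0.42) = 0.42
  (B & A) & B = min(a, b) on (0.42, 0.67) = 0.42
  ~B = 1 − 0.67 = 0.33
  B & F = min(a, b) on (0.67, 0.09) = 0.09
  ~B | (B & F) = max(a, b) on (0.33, 0.09) = 0.33
  ((B & A) & B) & (~B | (B & F)) = min(a, b) on (0.42, 0.33) = 0.33
  → value = 0.3300
|0.0698 − 0.3300| = 0.260

0.260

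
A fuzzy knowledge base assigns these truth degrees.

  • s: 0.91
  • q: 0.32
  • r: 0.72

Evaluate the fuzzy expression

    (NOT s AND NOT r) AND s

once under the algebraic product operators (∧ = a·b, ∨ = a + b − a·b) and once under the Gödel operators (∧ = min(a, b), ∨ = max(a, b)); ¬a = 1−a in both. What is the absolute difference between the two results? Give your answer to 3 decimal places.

0.067

Under algebraic product:
  NOT s = 1 − 0.9100 = 0.0900
  NOT r = 1 − 0.7200 = 0.2800
  NOT s AND NOT r = a·b on (0.0900, 0.2800) = 0.0252
  (NOT s AND NOT r) AND s = a·b on (0.0252, 0.9100) = 0.0229
  → value = 0.0229
Under Gödel:
  NOT s = 1 − 0.91 = 0.09
  NOT r = 1 − 0.72 = 0.28
  NOT s AND NOT r = min(a, b) on (0.09, 0.28) = 0.09
  (NOT s AND NOT r) AND s = min(a, b) on (0.09, 0.91) = 0.09
  → value = 0.0900
|0.0229 − 0.0900| = 0.067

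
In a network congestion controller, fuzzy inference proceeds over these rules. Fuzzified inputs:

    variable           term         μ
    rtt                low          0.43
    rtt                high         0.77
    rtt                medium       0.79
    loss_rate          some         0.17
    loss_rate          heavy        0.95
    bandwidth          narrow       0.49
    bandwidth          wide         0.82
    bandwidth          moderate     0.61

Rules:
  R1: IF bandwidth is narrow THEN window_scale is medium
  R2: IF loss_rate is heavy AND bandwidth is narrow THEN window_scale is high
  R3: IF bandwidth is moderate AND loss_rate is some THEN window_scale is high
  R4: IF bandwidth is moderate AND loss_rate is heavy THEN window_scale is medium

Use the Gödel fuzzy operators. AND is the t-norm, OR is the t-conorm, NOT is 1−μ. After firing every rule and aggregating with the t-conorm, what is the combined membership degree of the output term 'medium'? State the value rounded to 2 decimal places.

R1: narrow=0.49 → w = 0.49
R2: heavy=0.95, narrow=0.49; AND[min(a, b)] → w = 0.49
R3: moderate=0.61, some=0.17; AND[min(a, b)] → w = 0.17
R4: moderate=0.61, heavy=0.95; AND[min(a, b)] → w = 0.61
Rules with consequent 'medium': {R1, R4} → strengths 0.49, 0.61
Aggregate via t-conorm [max(a, b)]: 0.61

0.61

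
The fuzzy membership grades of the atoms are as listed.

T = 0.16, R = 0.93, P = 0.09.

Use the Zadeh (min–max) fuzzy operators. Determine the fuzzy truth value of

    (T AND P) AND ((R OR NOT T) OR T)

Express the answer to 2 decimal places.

T AND P = min(a, b) on (0.16, 0.09) = 0.09
NOT T = 1 − 0.16 = 0.84
R OR NOT T = max(a, b) on (0.93, 0.84) = 0.93
(R OR NOT T) OR T = max(a, b) on (0.93, 0.16) = 0.93
(T AND P) AND ((R OR NOT T) OR T) = min(a, b) on (0.09, 0.93) = 0.09

0.09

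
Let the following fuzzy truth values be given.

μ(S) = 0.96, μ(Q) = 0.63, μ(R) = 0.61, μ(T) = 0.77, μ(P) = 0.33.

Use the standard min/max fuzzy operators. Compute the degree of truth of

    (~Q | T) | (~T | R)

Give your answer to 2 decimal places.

0.77

~Q = 1 − 0.63 = 0.37
~Q | T = max(a, b) on (0.37, 0.77) = 0.77
~T = 1 − 0.77 = 0.23
~T | R = max(a, b) on (0.23, 0.61) = 0.61
(~Q | T) | (~T | R) = max(a, b) on (0.77, 0.61) = 0.77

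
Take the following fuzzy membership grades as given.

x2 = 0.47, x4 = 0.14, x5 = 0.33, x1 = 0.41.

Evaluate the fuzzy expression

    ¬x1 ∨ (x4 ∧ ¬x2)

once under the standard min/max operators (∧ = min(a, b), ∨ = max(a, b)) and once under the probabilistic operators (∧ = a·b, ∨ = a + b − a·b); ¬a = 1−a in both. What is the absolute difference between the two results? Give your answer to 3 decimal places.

0.030

Under standard min/max:
  ¬x1 = 1 − 0.41 = 0.59
  ¬x2 = 1 − 0.47 = 0.53
  x4 ∧ ¬x2 = min(a, b) on (0.14, 0.53) = 0.14
  ¬x1 ∨ (x4 ∧ ¬x2) = max(a, b) on (0.59, 0.14) = 0.59
  → value = 0.5900
Under probabilistic:
  ¬x1 = 1 − 0.4100 = 0.5900
  ¬x2 = 1 − 0.4700 = 0.5300
  x4 ∧ ¬x2 = a·b on (0.1400, 0.5300) = 0.0742
  ¬x1 ∨ (x4 ∧ ¬x2) = a + b − a·b on (0.5900, 0.0742) = 0.6204
  → value = 0.6204
|0.5900 − 0.6204| = 0.030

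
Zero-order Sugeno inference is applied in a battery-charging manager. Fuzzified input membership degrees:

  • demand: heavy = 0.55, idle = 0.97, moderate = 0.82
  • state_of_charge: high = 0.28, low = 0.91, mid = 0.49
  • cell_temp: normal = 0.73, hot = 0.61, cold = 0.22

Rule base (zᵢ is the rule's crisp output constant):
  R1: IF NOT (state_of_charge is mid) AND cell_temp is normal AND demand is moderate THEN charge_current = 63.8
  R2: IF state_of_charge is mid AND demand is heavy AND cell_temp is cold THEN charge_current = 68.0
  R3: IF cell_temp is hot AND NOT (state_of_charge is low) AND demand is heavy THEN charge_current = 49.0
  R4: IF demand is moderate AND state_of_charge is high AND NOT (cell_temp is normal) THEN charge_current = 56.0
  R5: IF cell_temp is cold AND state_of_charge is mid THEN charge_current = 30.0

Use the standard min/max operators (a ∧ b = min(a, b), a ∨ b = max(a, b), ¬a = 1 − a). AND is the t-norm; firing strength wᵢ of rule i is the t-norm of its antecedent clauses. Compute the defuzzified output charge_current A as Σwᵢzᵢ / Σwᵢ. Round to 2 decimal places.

R1 (z=63.8): ¬mid=1−0.49=0.51, normal=0.73, moderate=0.82; AND[min(a, b)] → w = 0.51
R2 (z=68.0): mid=0.49, heavy=0.55, cold=0.22; AND[min(a, b)] → w = 0.22
R3 (z=49.0): hot=0.61, ¬low=1−0.91=0.09, heavy=0.55; AND[min(a, b)] → w = 0.09
R4 (z=56.0): moderate=0.82, high=0.28, ¬normal=1−0.73=0.27; AND[min(a, b)] → w = 0.27
R5 (z=30.0): cold=0.22, mid=0.49; AND[min(a, b)] → w = 0.22
Weighted average = (0.51·63.8 + 0.22·68.0 + 0.09·49.0 + 0.27·56.0 + 0.22·30.0) / (0.51 + 0.22 + 0.09 + 0.27 + 0.22)
  = 73.6280 / 1.3100 = 56.20

56.20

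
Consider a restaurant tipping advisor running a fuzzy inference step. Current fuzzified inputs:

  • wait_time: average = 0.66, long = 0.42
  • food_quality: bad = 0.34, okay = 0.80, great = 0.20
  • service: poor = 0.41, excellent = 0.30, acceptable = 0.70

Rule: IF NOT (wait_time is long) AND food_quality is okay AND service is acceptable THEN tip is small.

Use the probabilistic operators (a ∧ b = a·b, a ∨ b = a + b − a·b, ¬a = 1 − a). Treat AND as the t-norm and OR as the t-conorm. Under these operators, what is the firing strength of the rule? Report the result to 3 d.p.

0.325

firing strength: ¬long=1−0.42=0.58, okay=0.80, acceptable=0.70; AND[a·b] → w = 0.3248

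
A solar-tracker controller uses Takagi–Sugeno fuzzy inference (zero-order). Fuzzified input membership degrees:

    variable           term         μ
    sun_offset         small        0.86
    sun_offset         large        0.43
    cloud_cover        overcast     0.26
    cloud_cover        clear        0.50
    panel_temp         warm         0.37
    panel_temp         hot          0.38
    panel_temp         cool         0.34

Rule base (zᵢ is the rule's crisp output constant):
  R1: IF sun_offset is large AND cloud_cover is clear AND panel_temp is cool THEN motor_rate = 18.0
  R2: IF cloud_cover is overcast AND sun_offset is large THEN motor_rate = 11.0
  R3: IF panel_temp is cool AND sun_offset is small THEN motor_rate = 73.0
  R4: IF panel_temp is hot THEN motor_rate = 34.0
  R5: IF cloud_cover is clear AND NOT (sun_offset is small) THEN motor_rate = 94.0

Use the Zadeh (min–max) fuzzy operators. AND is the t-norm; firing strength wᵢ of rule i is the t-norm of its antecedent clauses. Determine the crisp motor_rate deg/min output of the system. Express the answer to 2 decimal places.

R1 (z=18.0): large=0.43, clear=0.50, cool=0.34; AND[min(a, b)] → w = 0.34
R2 (z=11.0): overcast=0.26, large=0.43; AND[min(a, b)] → w = 0.26
R3 (z=73.0): cool=0.34, small=0.86; AND[min(a, b)] → w = 0.34
R4 (z=34.0): hot=0.38 → w = 0.38
R5 (z=94.0): clear=0.50, ¬small=1−0.86=0.14; AND[min(a, b)] → w = 0.14
Weighted average = (0.34·18.0 + 0.26·11.0 + 0.34·73.0 + 0.38·34.0 + 0.14·94.0) / (0.34 + 0.26 + 0.34 + 0.38 + 0.14)
  = 59.8800 / 1.4600 = 41.01

41.01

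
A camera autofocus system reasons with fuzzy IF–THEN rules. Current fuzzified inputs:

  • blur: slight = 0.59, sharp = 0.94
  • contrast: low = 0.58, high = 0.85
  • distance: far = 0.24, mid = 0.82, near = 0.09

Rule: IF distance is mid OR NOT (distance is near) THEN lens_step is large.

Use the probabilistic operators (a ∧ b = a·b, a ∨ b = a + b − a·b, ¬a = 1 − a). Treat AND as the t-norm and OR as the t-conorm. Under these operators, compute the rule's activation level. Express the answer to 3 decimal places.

firing strength: mid=0.82, ¬near=1−0.09=0.91; OR[a + b − a·b] → w = 0.9838

0.984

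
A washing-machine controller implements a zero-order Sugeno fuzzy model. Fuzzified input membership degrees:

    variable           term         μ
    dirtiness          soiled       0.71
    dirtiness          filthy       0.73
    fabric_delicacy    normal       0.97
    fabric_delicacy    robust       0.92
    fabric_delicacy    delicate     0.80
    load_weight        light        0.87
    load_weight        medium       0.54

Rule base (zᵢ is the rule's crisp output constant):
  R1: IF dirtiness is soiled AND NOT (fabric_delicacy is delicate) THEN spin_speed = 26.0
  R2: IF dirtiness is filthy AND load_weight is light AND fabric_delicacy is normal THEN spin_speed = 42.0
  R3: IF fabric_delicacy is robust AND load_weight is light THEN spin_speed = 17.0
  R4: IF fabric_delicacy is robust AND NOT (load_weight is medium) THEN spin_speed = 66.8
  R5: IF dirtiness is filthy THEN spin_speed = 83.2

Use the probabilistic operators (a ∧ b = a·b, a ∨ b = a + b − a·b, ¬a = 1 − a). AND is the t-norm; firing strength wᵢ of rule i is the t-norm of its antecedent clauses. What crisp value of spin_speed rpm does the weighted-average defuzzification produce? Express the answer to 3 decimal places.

R1 (z=26.0): soiled=0.71, ¬delicate=1−0.80=0.20; AND[a·b] → w = 0.1420
R2 (z=42.0): filthy=0.73, light=0.87, normal=0.97; AND[a·b] → w = 0.6160
R3 (z=17.0): robust=0.92, light=0.87; AND[a·b] → w = 0.8004
R4 (z=66.8): robust=0.92, ¬medium=1−0.54=0.46; AND[a·b] → w = 0.4232
R5 (z=83.2): filthy=0.73 → w = 0.7300
Weighted average = (0.1420·26.0 + 0.6160·42.0 + 0.8004·17.0 + 0.4232·66.8 + 0.7300·83.2) / (0.1420 + 0.6160 + 0.8004 + 0.4232 + 0.7300)
  = 132.1785 / 2.7116 = 48.745

48.745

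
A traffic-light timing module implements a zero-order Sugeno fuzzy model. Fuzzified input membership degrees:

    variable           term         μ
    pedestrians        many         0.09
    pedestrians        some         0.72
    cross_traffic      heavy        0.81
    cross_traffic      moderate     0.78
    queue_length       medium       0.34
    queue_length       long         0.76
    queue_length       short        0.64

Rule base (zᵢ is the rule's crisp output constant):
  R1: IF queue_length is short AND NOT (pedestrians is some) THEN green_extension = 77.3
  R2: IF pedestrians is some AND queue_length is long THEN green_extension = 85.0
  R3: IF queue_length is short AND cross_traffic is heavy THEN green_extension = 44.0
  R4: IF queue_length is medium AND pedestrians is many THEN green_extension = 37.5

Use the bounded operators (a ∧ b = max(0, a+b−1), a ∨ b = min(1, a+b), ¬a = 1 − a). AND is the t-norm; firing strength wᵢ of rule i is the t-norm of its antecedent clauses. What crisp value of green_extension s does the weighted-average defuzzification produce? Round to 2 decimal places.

R1 (z=77.3): short=0.64, ¬some=1−0.72=0.28; AND[max(0, a+b−1)] → w = 0.00
R2 (z=85.0): some=0.72, long=0.76; AND[max(0, a+b−1)] → w = 0.48
R3 (z=44.0): short=0.64, heavy=0.81; AND[max(0, a+b−1)] → w = 0.45
R4 (z=37.5): medium=0.34, many=0.09; AND[max(0, a+b−1)] → w = 0.00
Weighted average = (0.00·77.3 + 0.48·85.0 + 0.45·44.0 + 0.00·37.5) / (0.00 + 0.48 + 0.45 + 0.00)
  = 60.6000 / 0.9300 = 65.16

65.16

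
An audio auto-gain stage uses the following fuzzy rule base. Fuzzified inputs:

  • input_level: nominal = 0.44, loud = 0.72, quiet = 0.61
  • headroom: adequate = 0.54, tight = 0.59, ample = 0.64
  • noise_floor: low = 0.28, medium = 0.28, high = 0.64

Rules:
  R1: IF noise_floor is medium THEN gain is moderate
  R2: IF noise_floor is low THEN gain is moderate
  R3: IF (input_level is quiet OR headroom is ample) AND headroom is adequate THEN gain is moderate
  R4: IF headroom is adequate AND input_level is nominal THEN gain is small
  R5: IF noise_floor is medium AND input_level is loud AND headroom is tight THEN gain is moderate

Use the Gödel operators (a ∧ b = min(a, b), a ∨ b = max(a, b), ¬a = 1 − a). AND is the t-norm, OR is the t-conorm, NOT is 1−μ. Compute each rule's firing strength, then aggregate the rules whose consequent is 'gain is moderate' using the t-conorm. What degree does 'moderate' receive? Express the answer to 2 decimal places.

R1: medium=0.28 → w = 0.28
R2: low=0.28 → w = 0.28
R3: (quiet=0.61 OR ample=0.64) = 0.64; AND[min(a, b)] with adequate=0.54 → w = 0.54
R4: adequate=0.54, nominal=0.44; AND[min(a, b)] → w = 0.44
R5: medium=0.28, loud=0.72, tight=0.59; AND[min(a, b)] → w = 0.28
Rules with consequent 'moderate': {R1, R2, R3, R5} → strengths 0.28, 0.28, 0.54, 0.28
Aggregate via t-conorm [max(a, b)]: 0.54

0.54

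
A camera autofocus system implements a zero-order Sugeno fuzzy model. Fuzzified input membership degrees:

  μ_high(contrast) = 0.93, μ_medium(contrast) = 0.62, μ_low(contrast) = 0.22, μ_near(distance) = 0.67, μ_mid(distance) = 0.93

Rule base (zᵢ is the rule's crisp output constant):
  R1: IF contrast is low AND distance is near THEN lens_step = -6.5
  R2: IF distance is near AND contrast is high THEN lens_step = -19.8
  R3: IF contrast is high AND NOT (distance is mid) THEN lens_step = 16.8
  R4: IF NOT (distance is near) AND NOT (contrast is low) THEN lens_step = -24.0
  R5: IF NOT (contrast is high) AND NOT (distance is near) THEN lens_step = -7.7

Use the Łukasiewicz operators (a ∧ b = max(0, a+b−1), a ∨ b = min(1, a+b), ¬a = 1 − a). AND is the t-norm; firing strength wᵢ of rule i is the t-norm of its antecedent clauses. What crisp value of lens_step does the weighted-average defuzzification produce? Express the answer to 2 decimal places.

R1 (z=-6.5): low=0.22, near=0.67; AND[max(0, a+b−1)] → w = 0.00
R2 (z=-19.8): near=0.67, high=0.93; AND[max(0, a+b−1)] → w = 0.60
R3 (z=16.8): high=0.93, ¬mid=1−0.93=0.07; AND[max(0, a+b−1)] → w = 0.00
R4 (z=-24.0): ¬near=1−0.67=0.33, ¬low=1−0.22=0.78; AND[max(0, a+b−1)] → w = 0.11
R5 (z=-7.7): ¬high=1−0.93=0.07, ¬near=1−0.67=0.33; AND[max(0, a+b−1)] → w = 0.00
Weighted average = (0.00·-6.5 + 0.60·-19.8 + 0.00·16.8 + 0.11·-24.0 + 0.00·-7.7) / (0.00 + 0.60 + 0.00 + 0.11 + 0.00)
  = -14.5200 / 0.7100 = -20.45

-20.45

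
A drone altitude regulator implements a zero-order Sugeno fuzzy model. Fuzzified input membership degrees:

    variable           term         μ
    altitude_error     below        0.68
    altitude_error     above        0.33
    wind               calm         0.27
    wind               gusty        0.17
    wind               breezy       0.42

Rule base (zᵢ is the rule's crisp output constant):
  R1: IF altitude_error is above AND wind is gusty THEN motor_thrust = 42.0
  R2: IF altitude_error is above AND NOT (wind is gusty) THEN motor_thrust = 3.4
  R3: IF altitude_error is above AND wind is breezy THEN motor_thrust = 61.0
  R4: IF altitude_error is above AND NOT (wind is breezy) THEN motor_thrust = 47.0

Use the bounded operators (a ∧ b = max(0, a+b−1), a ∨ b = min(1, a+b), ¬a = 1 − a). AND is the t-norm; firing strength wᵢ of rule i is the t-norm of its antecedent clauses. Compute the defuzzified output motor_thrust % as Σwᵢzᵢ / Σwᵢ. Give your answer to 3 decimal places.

R1 (z=42.0): above=0.33, gusty=0.17; AND[max(0, a+b−1)] → w = 0.00
R2 (z=3.4): above=0.33, ¬gusty=1−0.17=0.83; AND[max(0, a+b−1)] → w = 0.16
R3 (z=61.0): above=0.33, breezy=0.42; AND[max(0, a+b−1)] → w = 0.00
R4 (z=47.0): above=0.33, ¬breezy=1−0.42=0.58; AND[max(0, a+b−1)] → w = 0.00
Weighted average = (0.00·42.0 + 0.16·3.4 + 0.00·61.0 + 0.00·47.0) / (0.00 + 0.16 + 0.00 + 0.00)
  = 0.5440 / 0.1600 = 3.400

3.400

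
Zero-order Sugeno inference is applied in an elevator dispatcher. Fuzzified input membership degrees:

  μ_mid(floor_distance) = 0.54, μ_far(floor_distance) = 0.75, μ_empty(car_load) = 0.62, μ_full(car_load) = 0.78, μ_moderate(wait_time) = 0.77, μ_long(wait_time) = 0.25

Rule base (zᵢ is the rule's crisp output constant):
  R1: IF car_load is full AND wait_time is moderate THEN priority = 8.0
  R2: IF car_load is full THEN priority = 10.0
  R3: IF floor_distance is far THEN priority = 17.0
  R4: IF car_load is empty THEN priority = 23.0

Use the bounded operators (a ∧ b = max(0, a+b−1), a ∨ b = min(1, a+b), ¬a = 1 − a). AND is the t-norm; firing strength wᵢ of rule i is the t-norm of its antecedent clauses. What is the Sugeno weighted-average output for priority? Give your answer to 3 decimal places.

14.522

R1 (z=8.0): full=0.78, moderate=0.77; AND[max(0, a+b−1)] → w = 0.55
R2 (z=10.0): full=0.78 → w = 0.78
R3 (z=17.0): far=0.75 → w = 0.75
R4 (z=23.0): empty=0.62 → w = 0.62
Weighted average = (0.55·8.0 + 0.78·10.0 + 0.75·17.0 + 0.62·23.0) / (0.55 + 0.78 + 0.75 + 0.62)
  = 39.2100 / 2.7000 = 14.522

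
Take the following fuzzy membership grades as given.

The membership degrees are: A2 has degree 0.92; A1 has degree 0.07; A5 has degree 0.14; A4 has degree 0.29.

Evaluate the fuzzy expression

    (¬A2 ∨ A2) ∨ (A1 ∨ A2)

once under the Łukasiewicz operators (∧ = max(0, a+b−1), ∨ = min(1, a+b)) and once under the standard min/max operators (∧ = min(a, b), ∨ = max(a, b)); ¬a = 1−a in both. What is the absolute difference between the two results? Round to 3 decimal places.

Under Łukasiewicz:
  ¬A2 = 1 − 0.92 = 0.08
  ¬A2 ∨ A2 = min(1, a+b) on (0.08, 0.92) = 1.00
  A1 ∨ A2 = min(1, a+b) on (0.07, 0.92) = 0.99
  (¬A2 ∨ A2) ∨ (A1 ∨ A2) = min(1, a+b) on (1.00, 0.99) = 1.00
  → value = 1.0000
Under standard min/max:
  ¬A2 = 1 − 0.92 = 0.08
  ¬A2 ∨ A2 = max(a, b) on (0.08, 0.92) = 0.92
  A1 ∨ A2 = max(a, b) on (0.07, 0.92) = 0.92
  (¬A2 ∨ A2) ∨ (A1 ∨ A2) = max(a, b) on (0.92, 0.92) = 0.92
  → value = 0.9200
|1.0000 − 0.9200| = 0.080

0.080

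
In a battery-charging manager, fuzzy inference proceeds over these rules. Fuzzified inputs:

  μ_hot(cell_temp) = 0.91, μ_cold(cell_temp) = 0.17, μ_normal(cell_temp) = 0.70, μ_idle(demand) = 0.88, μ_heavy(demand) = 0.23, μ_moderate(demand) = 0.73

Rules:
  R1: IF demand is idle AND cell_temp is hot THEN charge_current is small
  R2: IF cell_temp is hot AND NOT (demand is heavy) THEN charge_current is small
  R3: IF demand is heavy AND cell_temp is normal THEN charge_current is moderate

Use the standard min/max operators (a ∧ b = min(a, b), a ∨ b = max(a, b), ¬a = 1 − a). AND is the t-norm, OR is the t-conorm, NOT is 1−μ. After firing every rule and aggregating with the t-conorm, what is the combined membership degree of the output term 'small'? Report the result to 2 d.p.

R1: idle=0.88, hot=0.91; AND[min(a, b)] → w = 0.88
R2: hot=0.91, ¬heavy=1−0.23=0.77; AND[min(a, b)] → w = 0.77
R3: heavy=0.23, normal=0.70; AND[min(a, b)] → w = 0.23
Rules with consequent 'small': {R1, R2} → strengths 0.88, 0.77
Aggregate via t-conorm [max(a, b)]: 0.88

0.88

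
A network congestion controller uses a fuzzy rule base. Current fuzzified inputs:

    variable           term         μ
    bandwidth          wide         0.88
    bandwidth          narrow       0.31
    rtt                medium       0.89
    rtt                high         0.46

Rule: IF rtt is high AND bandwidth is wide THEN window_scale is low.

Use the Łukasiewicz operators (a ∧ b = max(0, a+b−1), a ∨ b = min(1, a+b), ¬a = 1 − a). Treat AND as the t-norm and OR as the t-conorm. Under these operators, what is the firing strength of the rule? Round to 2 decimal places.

0.34

firing strength: high=0.46, wide=0.88; AND[max(0, a+b−1)] → w = 0.34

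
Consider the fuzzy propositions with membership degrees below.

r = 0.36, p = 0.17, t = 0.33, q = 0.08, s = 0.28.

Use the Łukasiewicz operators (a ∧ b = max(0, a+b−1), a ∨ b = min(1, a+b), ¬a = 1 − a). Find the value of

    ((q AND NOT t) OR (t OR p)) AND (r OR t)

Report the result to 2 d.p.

0.19

NOT t = 1 − 0.33 = 0.67
q AND NOT t = max(0, a+b−1) on (0.08, 0.67) = 0.00
t OR p = min(1, a+b) on (0.33, 0.17) = 0.50
(q AND NOT t) OR (t OR p) = min(1, a+b) on (0.00, 0.50) = 0.50
r OR t = min(1, a+b) on (0.36, 0.33) = 0.69
((q AND NOT t) OR (t OR p)) AND (r OR t) = max(0, a+b−1) on (0.50, 0.69) = 0.19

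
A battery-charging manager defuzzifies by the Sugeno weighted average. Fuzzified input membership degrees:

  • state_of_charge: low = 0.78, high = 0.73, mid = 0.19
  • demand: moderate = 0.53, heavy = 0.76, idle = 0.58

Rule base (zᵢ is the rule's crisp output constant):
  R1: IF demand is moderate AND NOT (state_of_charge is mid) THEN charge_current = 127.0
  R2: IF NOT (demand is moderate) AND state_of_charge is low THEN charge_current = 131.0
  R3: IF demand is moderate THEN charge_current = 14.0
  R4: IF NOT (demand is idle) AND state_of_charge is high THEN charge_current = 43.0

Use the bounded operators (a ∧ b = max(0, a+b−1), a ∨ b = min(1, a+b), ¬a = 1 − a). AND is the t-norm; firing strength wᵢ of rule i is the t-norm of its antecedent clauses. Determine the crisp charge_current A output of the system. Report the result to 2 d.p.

R1 (z=127.0): moderate=0.53, ¬mid=1−0.19=0.81; AND[max(0, a+b−1)] → w = 0.34
R2 (z=131.0): ¬moderate=1−0.53=0.47, low=0.78; AND[max(0, a+b−1)] → w = 0.25
R3 (z=14.0): moderate=0.53 → w = 0.53
R4 (z=43.0): ¬idle=1−0.58=0.42, high=0.73; AND[max(0, a+b−1)] → w = 0.15
Weighted average = (0.34·127.0 + 0.25·131.0 + 0.53·14.0 + 0.15·43.0) / (0.34 + 0.25 + 0.53 + 0.15)
  = 89.8000 / 1.2700 = 70.71

70.71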